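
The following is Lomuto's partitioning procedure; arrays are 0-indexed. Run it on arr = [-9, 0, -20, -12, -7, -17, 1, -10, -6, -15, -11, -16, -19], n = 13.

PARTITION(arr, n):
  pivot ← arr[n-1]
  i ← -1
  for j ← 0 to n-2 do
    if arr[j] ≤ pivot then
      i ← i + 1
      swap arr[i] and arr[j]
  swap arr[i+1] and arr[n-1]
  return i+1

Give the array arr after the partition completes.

[-20, -19, -9, -12, -7, -17, 1, -10, -6, -15, -11, -16, 0]

pivot=-19, i=-1
j=0: -9>-19, skip
j=1: 0>-19, skip
j=2: -20≤-19, i=0, swap(0,2) ⇒ [-20, 0, -9, -12, -7, -17, 1, -10, -6, -15, -11, -16, -19]
j=3: -12>-19, skip
j=4: -7>-19, skip
j=5: -17>-19, skip
j=6: 1>-19, skip
j=7: -10>-19, skip
j=8: -6>-19, skip
j=9: -15>-19, skip
j=10: -11>-19, skip
j=11: -16>-19, skip
swap(1,12) ⇒ [-20, -19, -9, -12, -7, -17, 1, -10, -6, -15, -11, -16, 0]; return 1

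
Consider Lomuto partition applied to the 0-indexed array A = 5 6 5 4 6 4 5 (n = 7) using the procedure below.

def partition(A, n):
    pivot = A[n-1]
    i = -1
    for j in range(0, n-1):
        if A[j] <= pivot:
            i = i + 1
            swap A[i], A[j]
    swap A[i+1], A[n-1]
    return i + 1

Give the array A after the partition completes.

5 5 4 4 5 6 6

pivot=5, i=-1
j=0: 5≤5, i=0, swap(0,0) ⇒ 5 6 5 4 6 4 5
j=1: 6>5, skip
j=2: 5≤5, i=1, swap(1,2) ⇒ 5 5 6 4 6 4 5
j=3: 4≤5, i=2, swap(2,3) ⇒ 5 5 4 6 6 4 5
j=4: 6>5, skip
j=5: 4≤5, i=3, swap(3,5) ⇒ 5 5 4 4 6 6 5
swap(4,6) ⇒ 5 5 4 4 5 6 6; return 4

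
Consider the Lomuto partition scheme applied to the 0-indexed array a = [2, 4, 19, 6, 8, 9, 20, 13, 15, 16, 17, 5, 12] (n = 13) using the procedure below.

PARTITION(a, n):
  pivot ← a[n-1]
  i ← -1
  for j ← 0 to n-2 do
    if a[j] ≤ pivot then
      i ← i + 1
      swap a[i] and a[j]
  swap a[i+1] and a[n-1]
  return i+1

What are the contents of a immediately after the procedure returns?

[2, 4, 6, 8, 9, 5, 12, 13, 15, 16, 17, 19, 20]

pivot = a[12] = 12; i = -1
j=0: a[0]=2 ≤ 12 → i=0, swap a[0],a[0] (no change) → [2, 4, 19, 6, 8, 9, 20, 13, 15, 16, 17, 5, 12]
j=1: a[1]=4 ≤ 12 → i=1, swap a[1],a[1] (no change) → [2, 4, 19, 6, 8, 9, 20, 13, 15, 16, 17, 5, 12]
j=2: a[2]=19 > 12 → no swap
j=3: a[3]=6 ≤ 12 → i=2, swap a[2],a[3] → [2, 4, 6, 19, 8, 9, 20, 13, 15, 16, 17, 5, 12]
j=4: a[4]=8 ≤ 12 → i=3, swap a[3],a[4] → [2, 4, 6, 8, 19, 9, 20, 13, 15, 16, 17, 5, 12]
j=5: a[5]=9 ≤ 12 → i=4, swap a[4],a[5] → [2, 4, 6, 8, 9, 19, 20, 13, 15, 16, 17, 5, 12]
j=6: a[6]=20 > 12 → no swap
j=7: a[7]=13 > 12 → no swap
j=8: a[8]=15 > 12 → no swap
j=9: a[9]=16 > 12 → no swap
j=10: a[10]=17 > 12 → no swap
j=11: a[11]=5 ≤ 12 → i=5, swap a[5],a[11] → [2, 4, 6, 8, 9, 5, 20, 13, 15, 16, 17, 19, 12]
final swap a[6],a[12] → [2, 4, 6, 8, 9, 5, 12, 13, 15, 16, 17, 19, 20]; return 6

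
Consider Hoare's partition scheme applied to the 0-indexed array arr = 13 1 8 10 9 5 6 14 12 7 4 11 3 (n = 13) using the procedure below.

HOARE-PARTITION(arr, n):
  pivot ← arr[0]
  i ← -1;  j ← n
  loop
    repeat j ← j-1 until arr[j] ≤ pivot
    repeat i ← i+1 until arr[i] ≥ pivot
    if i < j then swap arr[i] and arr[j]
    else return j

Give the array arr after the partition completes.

pivot = arr[0] = 13; i = -1, j = 13
j→12 (arr[12]=3≤13), i→0 (arr[0]=13≥13); i<j, swap → 3 1 8 10 9 5 6 14 12 7 4 11 13
j→11 (arr[11]=11≤13), i→7 (arr[7]=14≥13); i<j, swap → 3 1 8 10 9 5 6 11 12 7 4 14 13
j→10, i→11; i≥j, return j=10. arr = 3 1 8 10 9 5 6 11 12 7 4 14 13

3 1 8 10 9 5 6 11 12 7 4 14 13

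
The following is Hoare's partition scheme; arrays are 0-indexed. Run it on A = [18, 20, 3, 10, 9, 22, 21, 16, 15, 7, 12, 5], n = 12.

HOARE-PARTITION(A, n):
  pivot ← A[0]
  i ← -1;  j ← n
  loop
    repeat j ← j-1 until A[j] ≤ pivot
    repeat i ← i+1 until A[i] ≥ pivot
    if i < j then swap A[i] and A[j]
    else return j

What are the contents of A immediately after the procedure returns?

pivot = A[0] = 18; i = -1, j = 12
j→11 (A[11]=5≤18), i→0 (A[0]=18≥18); i<j, swap → [5, 20, 3, 10, 9, 22, 21, 16, 15, 7, 12, 18]
j→10 (A[10]=12≤18), i→1 (A[1]=20≥18); i<j, swap → [5, 12, 3, 10, 9, 22, 21, 16, 15, 7, 20, 18]
j→9 (A[9]=7≤18), i→5 (A[5]=22≥18); i<j, swap → [5, 12, 3, 10, 9, 7, 21, 16, 15, 22, 20, 18]
j→8 (A[8]=15≤18), i→6 (A[6]=21≥18); i<j, swap → [5, 12, 3, 10, 9, 7, 15, 16, 21, 22, 20, 18]
j→7, i→8; i≥j, return j=7. A = [5, 12, 3, 10, 9, 7, 15, 16, 21, 22, 20, 18]

[5, 12, 3, 10, 9, 7, 15, 16, 21, 22, 20, 18]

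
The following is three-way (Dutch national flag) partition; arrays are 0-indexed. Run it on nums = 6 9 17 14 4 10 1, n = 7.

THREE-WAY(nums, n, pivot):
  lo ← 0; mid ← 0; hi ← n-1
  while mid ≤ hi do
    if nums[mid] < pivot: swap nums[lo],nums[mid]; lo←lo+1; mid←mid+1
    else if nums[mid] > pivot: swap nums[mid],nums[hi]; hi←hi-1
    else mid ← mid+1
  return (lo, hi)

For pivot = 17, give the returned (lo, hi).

lo=0 mid=0 hi=6
6<17: swap(0,0), lo=1 mid=1 ⇒ 6 9 17 14 4 10 1
9<17: swap(1,1), lo=2 mid=2 ⇒ 6 9 17 14 4 10 1
17=17: mid=3
14<17: swap(2,3), lo=3 mid=4 ⇒ 6 9 14 17 4 10 1
4<17: swap(3,4), lo=4 mid=5 ⇒ 6 9 14 4 17 10 1
10<17: swap(4,5), lo=5 mid=6 ⇒ 6 9 14 4 10 17 1
1<17: swap(5,6), lo=6 mid=7 ⇒ 6 9 14 4 10 1 17
done. lo=6 hi=6; nums=6 9 14 4 10 1 17

(6, 6)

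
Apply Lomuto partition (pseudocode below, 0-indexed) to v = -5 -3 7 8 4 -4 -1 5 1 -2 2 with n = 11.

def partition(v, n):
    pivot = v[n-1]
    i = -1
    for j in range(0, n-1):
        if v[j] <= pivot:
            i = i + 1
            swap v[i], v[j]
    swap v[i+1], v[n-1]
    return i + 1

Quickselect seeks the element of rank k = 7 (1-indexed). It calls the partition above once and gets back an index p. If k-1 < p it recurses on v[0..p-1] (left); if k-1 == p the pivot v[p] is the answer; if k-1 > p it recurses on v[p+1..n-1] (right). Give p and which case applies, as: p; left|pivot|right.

pivot = v[10] = 2; i = -1
j=0: v[0]=-5 ≤ 2 → i=0, swap v[0],v[0] (no change) → -5 -3 7 8 4 -4 -1 5 1 -2 2
j=1: v[1]=-3 ≤ 2 → i=1, swap v[1],v[1] (no change) → -5 -3 7 8 4 -4 -1 5 1 -2 2
j=2: v[2]=7 > 2 → no swap
j=3: v[3]=8 > 2 → no swap
j=4: v[4]=4 > 2 → no swap
j=5: v[5]=-4 ≤ 2 → i=2, swap v[2],v[5] → -5 -3 -4 8 4 7 -1 5 1 -2 2
j=6: v[6]=-1 ≤ 2 → i=3, swap v[3],v[6] → -5 -3 -4 -1 4 7 8 5 1 -2 2
j=7: v[7]=5 > 2 → no swap
j=8: v[8]=1 ≤ 2 → i=4, swap v[4],v[8] → -5 -3 -4 -1 1 7 8 5 4 -2 2
j=9: v[9]=-2 ≤ 2 → i=5, swap v[5],v[9] → -5 -3 -4 -1 1 -2 8 5 4 7 2
final swap v[6],v[10] → -5 -3 -4 -1 1 -2 2 5 4 7 8; return 6
p = 6; k-1 = 6 == 6 ⇒ pivot

6; pivot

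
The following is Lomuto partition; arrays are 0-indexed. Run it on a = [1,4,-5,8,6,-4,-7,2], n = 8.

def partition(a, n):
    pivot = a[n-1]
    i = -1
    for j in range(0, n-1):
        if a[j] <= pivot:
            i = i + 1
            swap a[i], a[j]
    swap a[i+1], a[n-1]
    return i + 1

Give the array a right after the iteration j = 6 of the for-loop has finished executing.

[1,-5,-4,-7,6,4,8,2]

pivot = a[7] = 2; i = -1
j=0: a[0]=1 ≤ 2 → i=0, swap a[0],a[0] (no change) → [1,4,-5,8,6,-4,-7,2]
j=1: a[1]=4 > 2 → no swap
j=2: a[2]=-5 ≤ 2 → i=1, swap a[1],a[2] → [1,-5,4,8,6,-4,-7,2]
j=3: a[3]=8 > 2 → no swap
j=4: a[4]=6 > 2 → no swap
j=5: a[5]=-4 ≤ 2 → i=2, swap a[2],a[5] → [1,-5,-4,8,6,4,-7,2]
j=6: a[6]=-7 ≤ 2 → i=3, swap a[3],a[6] → [1,-5,-4,-7,6,4,8,2]
(after j=6) a = [1,-5,-4,-7,6,4,8,2]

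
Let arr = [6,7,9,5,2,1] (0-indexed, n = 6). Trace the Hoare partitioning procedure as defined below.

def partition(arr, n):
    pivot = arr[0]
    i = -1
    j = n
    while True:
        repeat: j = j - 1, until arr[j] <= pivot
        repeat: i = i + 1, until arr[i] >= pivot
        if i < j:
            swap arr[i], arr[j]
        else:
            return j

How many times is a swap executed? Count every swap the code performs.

pivot=6
j stops at 5 (1), i stops at 0 (6); swap ⇒ [1,7,9,5,2,6]
j stops at 4 (2), i stops at 1 (7); swap ⇒ [1,2,9,5,7,6]
j stops at 3 (5), i stops at 2 (9); swap ⇒ [1,2,5,9,7,6]
j stops at 2, i stops at 3; i≥j ⇒ return 2. arr=[1,2,5,9,7,6]

3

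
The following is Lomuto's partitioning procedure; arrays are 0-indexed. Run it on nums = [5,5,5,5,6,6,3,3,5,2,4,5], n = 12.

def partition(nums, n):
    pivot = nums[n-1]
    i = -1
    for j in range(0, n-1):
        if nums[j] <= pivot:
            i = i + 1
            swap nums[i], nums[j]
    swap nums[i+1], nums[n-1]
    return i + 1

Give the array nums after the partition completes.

[5,5,5,5,3,3,5,2,4,5,6,6]

pivot = nums[11] = 5; i = -1
j=0: nums[0]=5 ≤ 5 → i=0, swap nums[0],nums[0] (no change) → [5,5,5,5,6,6,3,3,5,2,4,5]
j=1: nums[1]=5 ≤ 5 → i=1, swap nums[1],nums[1] (no change) → [5,5,5,5,6,6,3,3,5,2,4,5]
j=2: nums[2]=5 ≤ 5 → i=2, swap nums[2],nums[2] (no change) → [5,5,5,5,6,6,3,3,5,2,4,5]
j=3: nums[3]=5 ≤ 5 → i=3, swap nums[3],nums[3] (no change) → [5,5,5,5,6,6,3,3,5,2,4,5]
j=4: nums[4]=6 > 5 → no swap
j=5: nums[5]=6 > 5 → no swap
j=6: nums[6]=3 ≤ 5 → i=4, swap nums[4],nums[6] → [5,5,5,5,3,6,6,3,5,2,4,5]
j=7: nums[7]=3 ≤ 5 → i=5, swap nums[5],nums[7] → [5,5,5,5,3,3,6,6,5,2,4,5]
j=8: nums[8]=5 ≤ 5 → i=6, swap nums[6],nums[8] → [5,5,5,5,3,3,5,6,6,2,4,5]
j=9: nums[9]=2 ≤ 5 → i=7, swap nums[7],nums[9] → [5,5,5,5,3,3,5,2,6,6,4,5]
j=10: nums[10]=4 ≤ 5 → i=8, swap nums[8],nums[10] → [5,5,5,5,3,3,5,2,4,6,6,5]
final swap nums[9],nums[11] → [5,5,5,5,3,3,5,2,4,5,6,6]; return 9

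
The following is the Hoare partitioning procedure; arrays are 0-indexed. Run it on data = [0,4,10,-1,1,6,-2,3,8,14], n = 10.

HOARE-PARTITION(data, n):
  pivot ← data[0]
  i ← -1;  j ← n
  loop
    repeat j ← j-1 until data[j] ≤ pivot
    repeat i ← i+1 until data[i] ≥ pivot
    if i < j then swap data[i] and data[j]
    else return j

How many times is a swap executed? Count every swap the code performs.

pivot=0
j stops at 6 (-2), i stops at 0 (0); swap ⇒ [-2,4,10,-1,1,6,0,3,8,14]
j stops at 3 (-1), i stops at 1 (4); swap ⇒ [-2,-1,10,4,1,6,0,3,8,14]
j stops at 1, i stops at 2; i≥j ⇒ return 1. data=[-2,-1,10,4,1,6,0,3,8,14]

2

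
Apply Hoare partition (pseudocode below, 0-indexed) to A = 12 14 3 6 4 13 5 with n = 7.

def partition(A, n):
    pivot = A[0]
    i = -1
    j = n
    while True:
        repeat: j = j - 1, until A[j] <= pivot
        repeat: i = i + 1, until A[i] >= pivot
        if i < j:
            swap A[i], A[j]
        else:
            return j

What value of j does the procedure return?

pivot = A[0] = 12; i = -1, j = 7
j→6 (A[6]=5≤12), i→0 (A[0]=12≥12); i<j, swap → 5 14 3 6 4 13 12
j→4 (A[4]=4≤12), i→1 (A[1]=14≥12); i<j, swap → 5 4 3 6 14 13 12
j→3, i→4; i≥j, return j=3. A = 5 4 3 6 14 13 12

3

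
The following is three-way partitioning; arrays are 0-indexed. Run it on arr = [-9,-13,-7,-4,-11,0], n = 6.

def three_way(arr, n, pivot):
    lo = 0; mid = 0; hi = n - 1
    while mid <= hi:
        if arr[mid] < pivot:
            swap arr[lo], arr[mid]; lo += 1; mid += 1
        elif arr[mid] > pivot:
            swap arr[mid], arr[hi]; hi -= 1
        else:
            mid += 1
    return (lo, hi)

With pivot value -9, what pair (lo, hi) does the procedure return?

lo=0 mid=0 hi=5
-9=-9: mid=1
-13<-9: swap(0,1), lo=1 mid=2 ⇒ [-13,-9,-7,-4,-11,0]
-7>-9: swap(2,5), hi=4 ⇒ [-13,-9,0,-4,-11,-7]
0>-9: swap(2,4), hi=3 ⇒ [-13,-9,-11,-4,0,-7]
-11<-9: swap(1,2), lo=2 mid=3 ⇒ [-13,-11,-9,-4,0,-7]
-4>-9: swap(3,3), hi=2 ⇒ [-13,-11,-9,-4,0,-7]
done. lo=2 hi=2; arr=[-13,-11,-9,-4,0,-7]

(2, 2)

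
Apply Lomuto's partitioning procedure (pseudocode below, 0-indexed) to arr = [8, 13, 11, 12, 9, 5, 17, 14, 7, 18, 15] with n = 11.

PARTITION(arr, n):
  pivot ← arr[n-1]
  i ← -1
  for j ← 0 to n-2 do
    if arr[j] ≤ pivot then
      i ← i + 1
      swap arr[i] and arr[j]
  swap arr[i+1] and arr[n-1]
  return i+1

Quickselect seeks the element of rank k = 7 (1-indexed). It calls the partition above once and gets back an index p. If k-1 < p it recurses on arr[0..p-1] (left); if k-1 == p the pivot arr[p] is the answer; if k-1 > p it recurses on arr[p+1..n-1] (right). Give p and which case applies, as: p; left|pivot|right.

8; left

pivot=15, i=-1
j=0: 8≤15, i=0, swap(0,0) ⇒ [8, 13, 11, 12, 9, 5, 17, 14, 7, 18, 15]
j=1: 13≤15, i=1, swap(1,1) ⇒ [8, 13, 11, 12, 9, 5, 17, 14, 7, 18, 15]
j=2: 11≤15, i=2, swap(2,2) ⇒ [8, 13, 11, 12, 9, 5, 17, 14, 7, 18, 15]
j=3: 12≤15, i=3, swap(3,3) ⇒ [8, 13, 11, 12, 9, 5, 17, 14, 7, 18, 15]
j=4: 9≤15, i=4, swap(4,4) ⇒ [8, 13, 11, 12, 9, 5, 17, 14, 7, 18, 15]
j=5: 5≤15, i=5, swap(5,5) ⇒ [8, 13, 11, 12, 9, 5, 17, 14, 7, 18, 15]
j=6: 17>15, skip
j=7: 14≤15, i=6, swap(6,7) ⇒ [8, 13, 11, 12, 9, 5, 14, 17, 7, 18, 15]
j=8: 7≤15, i=7, swap(7,8) ⇒ [8, 13, 11, 12, 9, 5, 14, 7, 17, 18, 15]
j=9: 18>15, skip
swap(8,10) ⇒ [8, 13, 11, 12, 9, 5, 14, 7, 15, 18, 17]; return 8
p = 8; k-1 = 6 < 8 ⇒ left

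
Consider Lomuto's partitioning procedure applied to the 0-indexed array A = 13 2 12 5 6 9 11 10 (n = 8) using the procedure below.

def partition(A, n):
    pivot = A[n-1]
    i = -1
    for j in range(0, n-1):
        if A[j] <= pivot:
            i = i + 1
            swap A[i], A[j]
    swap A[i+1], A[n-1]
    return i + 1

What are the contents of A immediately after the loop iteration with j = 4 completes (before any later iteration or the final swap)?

pivot = A[7] = 10; i = -1
j=0: A[0]=13 > 10 → no swap
j=1: A[1]=2 ≤ 10 → i=0, swap A[0],A[1] → 2 13 12 5 6 9 11 10
j=2: A[2]=12 > 10 → no swap
j=3: A[3]=5 ≤ 10 → i=1, swap A[1],A[3] → 2 5 12 13 6 9 11 10
j=4: A[4]=6 ≤ 10 → i=2, swap A[2],A[4] → 2 5 6 13 12 9 11 10
(after j=4) A = 2 5 6 13 12 9 11 10

2 5 6 13 12 9 11 10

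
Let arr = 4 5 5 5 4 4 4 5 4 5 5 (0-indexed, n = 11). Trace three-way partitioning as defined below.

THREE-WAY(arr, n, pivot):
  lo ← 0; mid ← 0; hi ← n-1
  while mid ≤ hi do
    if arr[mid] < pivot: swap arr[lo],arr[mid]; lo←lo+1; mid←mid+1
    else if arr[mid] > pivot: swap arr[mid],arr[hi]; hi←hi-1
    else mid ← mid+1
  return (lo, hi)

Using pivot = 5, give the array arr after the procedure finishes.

4 4 4 4 4 5 5 5 5 5 5

lo=0 mid=0 hi=10
4<5: swap(0,0), lo=1 mid=1 ⇒ 4 5 5 5 4 4 4 5 4 5 5
5=5: mid=2
5=5: mid=3
5=5: mid=4
4<5: swap(1,4), lo=2 mid=5 ⇒ 4 4 5 5 5 4 4 5 4 5 5
4<5: swap(2,5), lo=3 mid=6 ⇒ 4 4 4 5 5 5 4 5 4 5 5
4<5: swap(3,6), lo=4 mid=7 ⇒ 4 4 4 4 5 5 5 5 4 5 5
5=5: mid=8
4<5: swap(4,8), lo=5 mid=9 ⇒ 4 4 4 4 4 5 5 5 5 5 5
5=5: mid=10
5=5: mid=11
done. lo=5 hi=10; arr=4 4 4 4 4 5 5 5 5 5 5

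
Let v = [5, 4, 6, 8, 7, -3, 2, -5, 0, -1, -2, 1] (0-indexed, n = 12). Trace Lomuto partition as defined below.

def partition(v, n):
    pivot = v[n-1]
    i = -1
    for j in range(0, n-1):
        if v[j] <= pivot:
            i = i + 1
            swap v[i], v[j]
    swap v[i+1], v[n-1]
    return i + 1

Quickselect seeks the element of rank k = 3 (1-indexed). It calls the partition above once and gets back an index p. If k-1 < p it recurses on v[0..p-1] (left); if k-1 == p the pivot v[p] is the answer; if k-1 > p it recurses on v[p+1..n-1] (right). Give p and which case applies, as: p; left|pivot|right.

5; left

pivot = v[11] = 1; i = -1
j=0: v[0]=5 > 1 → no swap
j=1: v[1]=4 > 1 → no swap
j=2: v[2]=6 > 1 → no swap
j=3: v[3]=8 > 1 → no swap
j=4: v[4]=7 > 1 → no swap
j=5: v[5]=-3 ≤ 1 → i=0, swap v[0],v[5] → [-3, 4, 6, 8, 7, 5, 2, -5, 0, -1, -2, 1]
j=6: v[6]=2 > 1 → no swap
j=7: v[7]=-5 ≤ 1 → i=1, swap v[1],v[7] → [-3, -5, 6, 8, 7, 5, 2, 4, 0, -1, -2, 1]
j=8: v[8]=0 ≤ 1 → i=2, swap v[2],v[8] → [-3, -5, 0, 8, 7, 5, 2, 4, 6, -1, -2, 1]
j=9: v[9]=-1 ≤ 1 → i=3, swap v[3],v[9] → [-3, -5, 0, -1, 7, 5, 2, 4, 6, 8, -2, 1]
j=10: v[10]=-2 ≤ 1 → i=4, swap v[4],v[10] → [-3, -5, 0, -1, -2, 5, 2, 4, 6, 8, 7, 1]
final swap v[5],v[11] → [-3, -5, 0, -1, -2, 1, 2, 4, 6, 8, 7, 5]; return 5
p = 5; k-1 = 2 < 5 ⇒ left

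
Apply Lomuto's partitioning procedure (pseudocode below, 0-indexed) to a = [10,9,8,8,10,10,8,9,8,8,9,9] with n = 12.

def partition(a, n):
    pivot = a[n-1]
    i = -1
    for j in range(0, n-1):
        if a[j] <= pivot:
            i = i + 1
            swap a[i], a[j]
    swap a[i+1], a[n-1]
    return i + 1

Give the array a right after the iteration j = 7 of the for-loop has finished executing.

pivot=9, i=-1
j=0: 10>9, skip
j=1: 9≤9, i=0, swap(0,1) ⇒ [9,10,8,8,10,10,8,9,8,8,9,9]
j=2: 8≤9, i=1, swap(1,2) ⇒ [9,8,10,8,10,10,8,9,8,8,9,9]
j=3: 8≤9, i=2, swap(2,3) ⇒ [9,8,8,10,10,10,8,9,8,8,9,9]
j=4: 10>9, skip
j=5: 10>9, skip
j=6: 8≤9, i=3, swap(3,6) ⇒ [9,8,8,8,10,10,10,9,8,8,9,9]
j=7: 9≤9, i=4, swap(4,7) ⇒ [9,8,8,8,9,10,10,10,8,8,9,9]
(after j=7) a = [9,8,8,8,9,10,10,10,8,8,9,9]

[9,8,8,8,9,10,10,10,8,8,9,9]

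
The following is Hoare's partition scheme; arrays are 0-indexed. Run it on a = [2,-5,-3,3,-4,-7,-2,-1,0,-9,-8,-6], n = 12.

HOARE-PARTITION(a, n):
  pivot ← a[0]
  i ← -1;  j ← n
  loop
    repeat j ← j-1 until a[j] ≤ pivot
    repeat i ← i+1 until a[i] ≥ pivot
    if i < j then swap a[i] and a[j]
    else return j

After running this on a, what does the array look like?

[-6,-5,-3,-8,-4,-7,-2,-1,0,-9,3,2]

pivot = a[0] = 2; i = -1, j = 12
j→11 (a[11]=-6≤2), i→0 (a[0]=2≥2); i<j, swap → [-6,-5,-3,3,-4,-7,-2,-1,0,-9,-8,2]
j→10 (a[10]=-8≤2), i→3 (a[3]=3≥2); i<j, swap → [-6,-5,-3,-8,-4,-7,-2,-1,0,-9,3,2]
j→9, i→10; i≥j, return j=9. a = [-6,-5,-3,-8,-4,-7,-2,-1,0,-9,3,2]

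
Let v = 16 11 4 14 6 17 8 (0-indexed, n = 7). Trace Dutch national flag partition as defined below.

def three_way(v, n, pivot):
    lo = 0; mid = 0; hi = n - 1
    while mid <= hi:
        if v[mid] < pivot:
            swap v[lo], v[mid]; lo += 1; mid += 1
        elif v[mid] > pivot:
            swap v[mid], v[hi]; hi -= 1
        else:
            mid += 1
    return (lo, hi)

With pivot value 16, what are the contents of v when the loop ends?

11 4 14 6 8 16 17

lo=0 mid=0 hi=6
16=16: mid=1
11<16: swap(0,1), lo=1 mid=2 ⇒ 11 16 4 14 6 17 8
4<16: swap(1,2), lo=2 mid=3 ⇒ 11 4 16 14 6 17 8
14<16: swap(2,3), lo=3 mid=4 ⇒ 11 4 14 16 6 17 8
6<16: swap(3,4), lo=4 mid=5 ⇒ 11 4 14 6 16 17 8
17>16: swap(5,6), hi=5 ⇒ 11 4 14 6 16 8 17
8<16: swap(4,5), lo=5 mid=6 ⇒ 11 4 14 6 8 16 17
done. lo=5 hi=5; v=11 4 14 6 8 16 17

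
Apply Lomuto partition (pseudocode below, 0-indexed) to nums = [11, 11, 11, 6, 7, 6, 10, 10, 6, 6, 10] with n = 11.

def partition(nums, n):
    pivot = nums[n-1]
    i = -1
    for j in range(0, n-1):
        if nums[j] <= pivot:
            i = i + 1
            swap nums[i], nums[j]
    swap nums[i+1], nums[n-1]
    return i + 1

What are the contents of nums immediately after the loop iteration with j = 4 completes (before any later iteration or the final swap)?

pivot=10, i=-1
j=0: 11>10, skip
j=1: 11>10, skip
j=2: 11>10, skip
j=3: 6≤10, i=0, swap(0,3) ⇒ [6, 11, 11, 11, 7, 6, 10, 10, 6, 6, 10]
j=4: 7≤10, i=1, swap(1,4) ⇒ [6, 7, 11, 11, 11, 6, 10, 10, 6, 6, 10]
(after j=4) nums = [6, 7, 11, 11, 11, 6, 10, 10, 6, 6, 10]

[6, 7, 11, 11, 11, 6, 10, 10, 6, 6, 10]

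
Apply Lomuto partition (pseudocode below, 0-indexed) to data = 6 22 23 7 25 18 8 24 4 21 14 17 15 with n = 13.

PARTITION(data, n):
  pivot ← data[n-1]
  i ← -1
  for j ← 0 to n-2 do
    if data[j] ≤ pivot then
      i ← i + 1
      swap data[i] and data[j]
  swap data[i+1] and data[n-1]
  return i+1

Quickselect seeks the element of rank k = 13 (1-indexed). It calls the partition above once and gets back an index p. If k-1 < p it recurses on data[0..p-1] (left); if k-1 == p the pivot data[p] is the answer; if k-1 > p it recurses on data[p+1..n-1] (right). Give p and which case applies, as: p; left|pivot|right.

5; right

pivot=15, i=-1
j=0: 6≤15, i=0, swap(0,0) ⇒ 6 22 23 7 25 18 8 24 4 21 14 17 15
j=1: 22>15, skip
j=2: 23>15, skip
j=3: 7≤15, i=1, swap(1,3) ⇒ 6 7 23 22 25 18 8 24 4 21 14 17 15
j=4: 25>15, skip
j=5: 18>15, skip
j=6: 8≤15, i=2, swap(2,6) ⇒ 6 7 8 22 25 18 23 24 4 21 14 17 15
j=7: 24>15, skip
j=8: 4≤15, i=3, swap(3,8) ⇒ 6 7 8 4 25 18 23 24 22 21 14 17 15
j=9: 21>15, skip
j=10: 14≤15, i=4, swap(4,10) ⇒ 6 7 8 4 14 18 23 24 22 21 25 17 15
j=11: 17>15, skip
swap(5,12) ⇒ 6 7 8 4 14 15 23 24 22 21 25 17 18; return 5
p = 5; k-1 = 12 > 5 ⇒ right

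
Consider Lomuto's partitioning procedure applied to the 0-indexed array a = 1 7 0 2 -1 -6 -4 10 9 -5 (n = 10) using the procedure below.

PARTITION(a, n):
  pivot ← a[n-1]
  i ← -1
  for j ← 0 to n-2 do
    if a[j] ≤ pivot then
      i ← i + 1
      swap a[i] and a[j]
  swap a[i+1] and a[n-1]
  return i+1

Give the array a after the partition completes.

-6 -5 0 2 -1 1 -4 10 9 7

pivot=-5, i=-1
j=0: 1>-5, skip
j=1: 7>-5, skip
j=2: 0>-5, skip
j=3: 2>-5, skip
j=4: -1>-5, skip
j=5: -6≤-5, i=0, swap(0,5) ⇒ -6 7 0 2 -1 1 -4 10 9 -5
j=6: -4>-5, skip
j=7: 10>-5, skip
j=8: 9>-5, skip
swap(1,9) ⇒ -6 -5 0 2 -1 1 -4 10 9 7; return 1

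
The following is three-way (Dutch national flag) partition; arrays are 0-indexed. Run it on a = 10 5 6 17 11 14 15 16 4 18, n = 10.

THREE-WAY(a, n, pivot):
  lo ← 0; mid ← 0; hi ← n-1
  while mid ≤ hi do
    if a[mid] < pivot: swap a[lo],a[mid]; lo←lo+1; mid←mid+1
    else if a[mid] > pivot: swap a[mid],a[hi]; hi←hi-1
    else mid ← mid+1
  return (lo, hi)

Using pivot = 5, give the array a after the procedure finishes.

pivot = 5; lo=0, mid=0, hi=9
a[mid]=10>5: swap a[0],a[9]; hi=8 → 18 5 6 17 11 14 15 16 4 10
a[mid]=18>5: swap a[0],a[8]; hi=7 → 4 5 6 17 11 14 15 16 18 10
a[mid]=4<5: swap a[0],a[0]; lo=1,mid=1 → 4 5 6 17 11 14 15 16 18 10
a[mid]=5=5: mid=2
a[mid]=6>5: swap a[2],a[7]; hi=6 → 4 5 16 17 11 14 15 6 18 10
a[mid]=16>5: swap a[2],a[6]; hi=5 → 4 5 15 17 11 14 16 6 18 10
a[mid]=15>5: swap a[2],a[5]; hi=4 → 4 5 14 17 11 15 16 6 18 10
a[mid]=14>5: swap a[2],a[4]; hi=3 → 4 5 11 17 14 15 16 6 18 10
a[mid]=11>5: swap a[2],a[3]; hi=2 → 4 5 17 11 14 15 16 6 18 10
a[mid]=17>5: swap a[2],a[2]; hi=1 → 4 5 17 11 14 15 16 6 18 10
end: lo=1, hi=1; a = 4 5 17 11 14 15 16 6 18 10

4 5 17 11 14 15 16 6 18 10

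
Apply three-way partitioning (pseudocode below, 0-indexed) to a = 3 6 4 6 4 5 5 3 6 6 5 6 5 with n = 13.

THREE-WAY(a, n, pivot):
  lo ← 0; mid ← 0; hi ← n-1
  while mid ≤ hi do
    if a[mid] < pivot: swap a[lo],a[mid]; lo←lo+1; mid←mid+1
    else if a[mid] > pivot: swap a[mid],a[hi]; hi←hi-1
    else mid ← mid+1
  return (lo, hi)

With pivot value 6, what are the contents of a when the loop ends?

lo=0 mid=0 hi=12
3<6: swap(0,0), lo=1 mid=1 ⇒ 3 6 4 6 4 5 5 3 6 6 5 6 5
6=6: mid=2
4<6: swap(1,2), lo=2 mid=3 ⇒ 3 4 6 6 4 5 5 3 6 6 5 6 5
6=6: mid=4
4<6: swap(2,4), lo=3 mid=5 ⇒ 3 4 4 6 6 5 5 3 6 6 5 6 5
5<6: swap(3,5), lo=4 mid=6 ⇒ 3 4 4 5 6 6 5 3 6 6 5 6 5
5<6: swap(4,6), lo=5 mid=7 ⇒ 3 4 4 5 5 6 6 3 6 6 5 6 5
3<6: swap(5,7), lo=6 mid=8 ⇒ 3 4 4 5 5 3 6 6 6 6 5 6 5
6=6: mid=9
6=6: mid=10
5<6: swap(6,10), lo=7 mid=11 ⇒ 3 4 4 5 5 3 5 6 6 6 6 6 5
6=6: mid=12
5<6: swap(7,12), lo=8 mid=13 ⇒ 3 4 4 5 5 3 5 5 6 6 6 6 6
done. lo=8 hi=12; a=3 4 4 5 5 3 5 5 6 6 6 6 6

3 4 4 5 5 3 5 5 6 6 6 6 6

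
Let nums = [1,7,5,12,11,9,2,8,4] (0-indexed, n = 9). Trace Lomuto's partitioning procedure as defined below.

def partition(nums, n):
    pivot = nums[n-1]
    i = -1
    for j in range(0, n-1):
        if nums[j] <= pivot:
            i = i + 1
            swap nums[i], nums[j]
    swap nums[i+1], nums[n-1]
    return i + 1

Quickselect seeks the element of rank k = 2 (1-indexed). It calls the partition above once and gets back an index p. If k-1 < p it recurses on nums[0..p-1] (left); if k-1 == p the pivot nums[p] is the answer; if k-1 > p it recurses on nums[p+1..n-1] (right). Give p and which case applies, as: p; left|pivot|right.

2; left

pivot=4, i=-1
j=0: 1≤4, i=0, swap(0,0) ⇒ [1,7,5,12,11,9,2,8,4]
j=1: 7>4, skip
j=2: 5>4, skip
j=3: 12>4, skip
j=4: 11>4, skip
j=5: 9>4, skip
j=6: 2≤4, i=1, swap(1,6) ⇒ [1,2,5,12,11,9,7,8,4]
j=7: 8>4, skip
swap(2,8) ⇒ [1,2,4,12,11,9,7,8,5]; return 2
p = 2; k-1 = 1 < 2 ⇒ left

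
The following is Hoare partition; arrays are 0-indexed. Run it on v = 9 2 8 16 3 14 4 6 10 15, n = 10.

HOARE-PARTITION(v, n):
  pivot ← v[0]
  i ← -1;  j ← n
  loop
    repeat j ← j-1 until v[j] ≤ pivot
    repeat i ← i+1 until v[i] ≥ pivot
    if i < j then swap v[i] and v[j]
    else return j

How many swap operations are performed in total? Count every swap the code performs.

2

pivot = v[0] = 9; i = -1, j = 10
j→7 (v[7]=6≤9), i→0 (v[0]=9≥9); i<j, swap → 6 2 8 16 3 14 4 9 10 15
j→6 (v[6]=4≤9), i→3 (v[3]=16≥9); i<j, swap → 6 2 8 4 3 14 16 9 10 15
j→4, i→5; i≥j, return j=4. v = 6 2 8 4 3 14 16 9 10 15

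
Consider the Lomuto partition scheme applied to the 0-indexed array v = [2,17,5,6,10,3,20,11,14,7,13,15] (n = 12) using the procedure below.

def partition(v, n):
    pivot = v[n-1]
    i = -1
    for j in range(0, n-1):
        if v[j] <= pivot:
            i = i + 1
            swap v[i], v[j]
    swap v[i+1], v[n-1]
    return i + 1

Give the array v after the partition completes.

pivot = v[11] = 15; i = -1
j=0: v[0]=2 ≤ 15 → i=0, swap v[0],v[0] (no change) → [2,17,5,6,10,3,20,11,14,7,13,15]
j=1: v[1]=17 > 15 → no swap
j=2: v[2]=5 ≤ 15 → i=1, swap v[1],v[2] → [2,5,17,6,10,3,20,11,14,7,13,15]
j=3: v[3]=6 ≤ 15 → i=2, swap v[2],v[3] → [2,5,6,17,10,3,20,11,14,7,13,15]
j=4: v[4]=10 ≤ 15 → i=3, swap v[3],v[4] → [2,5,6,10,17,3,20,11,14,7,13,15]
j=5: v[5]=3 ≤ 15 → i=4, swap v[4],v[5] → [2,5,6,10,3,17,20,11,14,7,13,15]
j=6: v[6]=20 > 15 → no swap
j=7: v[7]=11 ≤ 15 → i=5, swap v[5],v[7] → [2,5,6,10,3,11,20,17,14,7,13,15]
j=8: v[8]=14 ≤ 15 → i=6, swap v[6],v[8] → [2,5,6,10,3,11,14,17,20,7,13,15]
j=9: v[9]=7 ≤ 15 → i=7, swap v[7],v[9] → [2,5,6,10,3,11,14,7,20,17,13,15]
j=10: v[10]=13 ≤ 15 → i=8, swap v[8],v[10] → [2,5,6,10,3,11,14,7,13,17,20,15]
final swap v[9],v[11] → [2,5,6,10,3,11,14,7,13,15,20,17]; return 9

[2,5,6,10,3,11,14,7,13,15,20,17]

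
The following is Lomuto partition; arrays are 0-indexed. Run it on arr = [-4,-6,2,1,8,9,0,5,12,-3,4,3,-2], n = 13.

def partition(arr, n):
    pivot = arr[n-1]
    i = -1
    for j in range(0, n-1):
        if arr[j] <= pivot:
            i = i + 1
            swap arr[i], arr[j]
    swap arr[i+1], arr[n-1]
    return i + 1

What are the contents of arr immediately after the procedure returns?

[-4,-6,-3,-2,8,9,0,5,12,2,4,3,1]

pivot = arr[12] = -2; i = -1
j=0: arr[0]=-4 ≤ -2 → i=0, swap arr[0],arr[0] (no change) → [-4,-6,2,1,8,9,0,5,12,-3,4,3,-2]
j=1: arr[1]=-6 ≤ -2 → i=1, swap arr[1],arr[1] (no change) → [-4,-6,2,1,8,9,0,5,12,-3,4,3,-2]
j=2: arr[2]=2 > -2 → no swap
j=3: arr[3]=1 > -2 → no swap
j=4: arr[4]=8 > -2 → no swap
j=5: arr[5]=9 > -2 → no swap
j=6: arr[6]=0 > -2 → no swap
j=7: arr[7]=5 > -2 → no swap
j=8: arr[8]=12 > -2 → no swap
j=9: arr[9]=-3 ≤ -2 → i=2, swap arr[2],arr[9] → [-4,-6,-3,1,8,9,0,5,12,2,4,3,-2]
j=10: arr[10]=4 > -2 → no swap
j=11: arr[11]=3 > -2 → no swap
final swap arr[3],arr[12] → [-4,-6,-3,-2,8,9,0,5,12,2,4,3,1]; return 3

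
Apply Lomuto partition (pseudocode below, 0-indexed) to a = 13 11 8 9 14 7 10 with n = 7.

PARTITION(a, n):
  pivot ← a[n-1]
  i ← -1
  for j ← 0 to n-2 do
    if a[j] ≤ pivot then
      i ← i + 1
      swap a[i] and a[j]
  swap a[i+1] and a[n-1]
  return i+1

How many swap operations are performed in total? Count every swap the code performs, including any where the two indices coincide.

4

pivot=10, i=-1
j=0: 13>10, skip
j=1: 11>10, skip
j=2: 8≤10, i=0, swap(0,2) ⇒ 8 11 13 9 14 7 10
j=3: 9≤10, i=1, swap(1,3) ⇒ 8 9 13 11 14 7 10
j=4: 14>10, skip
j=5: 7≤10, i=2, swap(2,5) ⇒ 8 9 7 11 14 13 10
swap(3,6) ⇒ 8 9 7 10 14 13 11; return 3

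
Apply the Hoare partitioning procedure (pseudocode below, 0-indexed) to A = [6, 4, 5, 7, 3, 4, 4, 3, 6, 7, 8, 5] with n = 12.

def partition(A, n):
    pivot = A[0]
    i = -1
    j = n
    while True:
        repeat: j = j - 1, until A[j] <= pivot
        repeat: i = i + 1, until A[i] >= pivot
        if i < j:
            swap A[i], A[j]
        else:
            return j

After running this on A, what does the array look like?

[5, 4, 5, 6, 3, 4, 4, 3, 7, 7, 8, 6]

pivot = A[0] = 6; i = -1, j = 12
j→11 (A[11]=5≤6), i→0 (A[0]=6≥6); i<j, swap → [5, 4, 5, 7, 3, 4, 4, 3, 6, 7, 8, 6]
j→8 (A[8]=6≤6), i→3 (A[3]=7≥6); i<j, swap → [5, 4, 5, 6, 3, 4, 4, 3, 7, 7, 8, 6]
j→7, i→8; i≥j, return j=7. A = [5, 4, 5, 6, 3, 4, 4, 3, 7, 7, 8, 6]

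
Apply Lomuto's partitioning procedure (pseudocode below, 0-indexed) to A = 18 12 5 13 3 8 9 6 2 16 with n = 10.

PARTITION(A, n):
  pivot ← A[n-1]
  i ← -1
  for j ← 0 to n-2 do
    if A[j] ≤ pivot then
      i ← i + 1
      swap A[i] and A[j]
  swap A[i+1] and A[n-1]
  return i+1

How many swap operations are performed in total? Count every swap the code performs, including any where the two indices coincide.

pivot = A[9] = 16; i = -1
j=0: A[0]=18 > 16 → no swap
j=1: A[1]=12 ≤ 16 → i=0, swap A[0],A[1] → 12 18 5 13 3 8 9 6 2 16
j=2: A[2]=5 ≤ 16 → i=1, swap A[1],A[2] → 12 5 18 13 3 8 9 6 2 16
j=3: A[3]=13 ≤ 16 → i=2, swap A[2],A[3] → 12 5 13 18 3 8 9 6 2 16
j=4: A[4]=3 ≤ 16 → i=3, swap A[3],A[4] → 12 5 13 3 18 8 9 6 2 16
j=5: A[5]=8 ≤ 16 → i=4, swap A[4],A[5] → 12 5 13 3 8 18 9 6 2 16
j=6: A[6]=9 ≤ 16 → i=5, swap A[5],A[6] → 12 5 13 3 8 9 18 6 2 16
j=7: A[7]=6 ≤ 16 → i=6, swap A[6],A[7] → 12 5 13 3 8 9 6 18 2 16
j=8: A[8]=2 ≤ 16 → i=7, swap A[7],A[8] → 12 5 13 3 8 9 6 2 18 16
final swap A[8],A[9] → 12 5 13 3 8 9 6 2 16 18; return 8

9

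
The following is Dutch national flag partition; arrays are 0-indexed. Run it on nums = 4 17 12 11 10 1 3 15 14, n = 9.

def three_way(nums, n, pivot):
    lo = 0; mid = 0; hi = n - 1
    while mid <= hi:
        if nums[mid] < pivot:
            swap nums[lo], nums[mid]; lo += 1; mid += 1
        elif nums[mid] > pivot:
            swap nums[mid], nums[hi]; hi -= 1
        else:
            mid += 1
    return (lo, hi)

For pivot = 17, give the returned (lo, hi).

pivot = 17; lo=0, mid=0, hi=8
nums[mid]=4<17: swap nums[0],nums[0]; lo=1,mid=1 → 4 17 12 11 10 1 3 15 14
nums[mid]=17=17: mid=2
nums[mid]=12<17: swap nums[1],nums[2]; lo=2,mid=3 → 4 12 17 11 10 1 3 15 14
nums[mid]=11<17: swap nums[2],nums[3]; lo=3,mid=4 → 4 12 11 17 10 1 3 15 14
nums[mid]=10<17: swap nums[3],nums[4]; lo=4,mid=5 → 4 12 11 10 17 1 3 15 14
nums[mid]=1<17: swap nums[4],nums[5]; lo=5,mid=6 → 4 12 11 10 1 17 3 15 14
nums[mid]=3<17: swap nums[5],nums[6]; lo=6,mid=7 → 4 12 11 10 1 3 17 15 14
nums[mid]=15<17: swap nums[6],nums[7]; lo=7,mid=8 → 4 12 11 10 1 3 15 17 14
nums[mid]=14<17: swap nums[7],nums[8]; lo=8,mid=9 → 4 12 11 10 1 3 15 14 17
end: lo=8, hi=8; nums = 4 12 11 10 1 3 15 14 17

(8, 8)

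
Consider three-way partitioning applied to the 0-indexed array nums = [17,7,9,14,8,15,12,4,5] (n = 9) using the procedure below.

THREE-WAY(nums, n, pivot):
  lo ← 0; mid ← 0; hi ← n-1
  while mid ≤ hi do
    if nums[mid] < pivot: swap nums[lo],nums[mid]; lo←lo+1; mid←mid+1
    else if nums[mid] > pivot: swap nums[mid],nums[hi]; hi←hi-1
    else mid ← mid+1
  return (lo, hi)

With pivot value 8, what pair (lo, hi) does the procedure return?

lo=0 mid=0 hi=8
17>8: swap(0,8), hi=7 ⇒ [5,7,9,14,8,15,12,4,17]
5<8: swap(0,0), lo=1 mid=1 ⇒ [5,7,9,14,8,15,12,4,17]
7<8: swap(1,1), lo=2 mid=2 ⇒ [5,7,9,14,8,15,12,4,17]
9>8: swap(2,7), hi=6 ⇒ [5,7,4,14,8,15,12,9,17]
4<8: swap(2,2), lo=3 mid=3 ⇒ [5,7,4,14,8,15,12,9,17]
14>8: swap(3,6), hi=5 ⇒ [5,7,4,12,8,15,14,9,17]
12>8: swap(3,5), hi=4 ⇒ [5,7,4,15,8,12,14,9,17]
15>8: swap(3,4), hi=3 ⇒ [5,7,4,8,15,12,14,9,17]
8=8: mid=4
done. lo=3 hi=3; nums=[5,7,4,8,15,12,14,9,17]

(3, 3)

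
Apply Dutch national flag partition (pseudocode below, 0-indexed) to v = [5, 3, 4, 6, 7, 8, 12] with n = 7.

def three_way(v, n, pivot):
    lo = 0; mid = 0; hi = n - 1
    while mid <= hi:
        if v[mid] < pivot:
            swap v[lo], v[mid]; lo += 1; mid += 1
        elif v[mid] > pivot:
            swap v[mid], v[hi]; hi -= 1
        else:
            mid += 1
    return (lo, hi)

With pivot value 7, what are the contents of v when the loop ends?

lo=0 mid=0 hi=6
5<7: swap(0,0), lo=1 mid=1 ⇒ [5, 3, 4, 6, 7, 8, 12]
3<7: swap(1,1), lo=2 mid=2 ⇒ [5, 3, 4, 6, 7, 8, 12]
4<7: swap(2,2), lo=3 mid=3 ⇒ [5, 3, 4, 6, 7, 8, 12]
6<7: swap(3,3), lo=4 mid=4 ⇒ [5, 3, 4, 6, 7, 8, 12]
7=7: mid=5
8>7: swap(5,6), hi=5 ⇒ [5, 3, 4, 6, 7, 12, 8]
12>7: swap(5,5), hi=4 ⇒ [5, 3, 4, 6, 7, 12, 8]
done. lo=4 hi=4; v=[5, 3, 4, 6, 7, 12, 8]

[5, 3, 4, 6, 7, 12, 8]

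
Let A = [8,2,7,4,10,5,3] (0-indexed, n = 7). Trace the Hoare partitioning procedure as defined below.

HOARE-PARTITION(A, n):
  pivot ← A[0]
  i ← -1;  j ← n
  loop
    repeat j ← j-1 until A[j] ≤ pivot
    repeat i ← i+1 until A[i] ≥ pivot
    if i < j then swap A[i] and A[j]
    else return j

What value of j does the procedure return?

pivot=8
j stops at 6 (3), i stops at 0 (8); swap ⇒ [3,2,7,4,10,5,8]
j stops at 5 (5), i stops at 4 (10); swap ⇒ [3,2,7,4,5,10,8]
j stops at 4, i stops at 5; i≥j ⇒ return 4. A=[3,2,7,4,5,10,8]

4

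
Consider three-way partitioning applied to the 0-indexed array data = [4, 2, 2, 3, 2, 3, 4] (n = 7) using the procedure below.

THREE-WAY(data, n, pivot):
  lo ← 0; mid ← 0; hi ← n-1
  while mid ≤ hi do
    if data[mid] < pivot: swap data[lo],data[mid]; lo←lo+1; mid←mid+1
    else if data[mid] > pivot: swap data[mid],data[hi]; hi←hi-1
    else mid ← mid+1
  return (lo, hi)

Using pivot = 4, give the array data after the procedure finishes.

pivot = 4; lo=0, mid=0, hi=6
data[mid]=4=4: mid=1
data[mid]=2<4: swap data[0],data[1]; lo=1,mid=2 → [2, 4, 2, 3, 2, 3, 4]
data[mid]=2<4: swap data[1],data[2]; lo=2,mid=3 → [2, 2, 4, 3, 2, 3, 4]
data[mid]=3<4: swap data[2],data[3]; lo=3,mid=4 → [2, 2, 3, 4, 2, 3, 4]
data[mid]=2<4: swap data[3],data[4]; lo=4,mid=5 → [2, 2, 3, 2, 4, 3, 4]
data[mid]=3<4: swap data[4],data[5]; lo=5,mid=6 → [2, 2, 3, 2, 3, 4, 4]
data[mid]=4=4: mid=7
end: lo=5, hi=6; data = [2, 2, 3, 2, 3, 4, 4]

[2, 2, 3, 2, 3, 4, 4]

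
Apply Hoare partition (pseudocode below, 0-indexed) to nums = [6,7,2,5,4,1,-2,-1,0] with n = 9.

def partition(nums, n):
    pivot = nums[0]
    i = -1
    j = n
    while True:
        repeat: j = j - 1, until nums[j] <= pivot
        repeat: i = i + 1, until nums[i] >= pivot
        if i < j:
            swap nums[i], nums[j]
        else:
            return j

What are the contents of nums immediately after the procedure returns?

pivot=6
j stops at 8 (0), i stops at 0 (6); swap ⇒ [0,7,2,5,4,1,-2,-1,6]
j stops at 7 (-1), i stops at 1 (7); swap ⇒ [0,-1,2,5,4,1,-2,7,6]
j stops at 6, i stops at 7; i≥j ⇒ return 6. nums=[0,-1,2,5,4,1,-2,7,6]

[0,-1,2,5,4,1,-2,7,6]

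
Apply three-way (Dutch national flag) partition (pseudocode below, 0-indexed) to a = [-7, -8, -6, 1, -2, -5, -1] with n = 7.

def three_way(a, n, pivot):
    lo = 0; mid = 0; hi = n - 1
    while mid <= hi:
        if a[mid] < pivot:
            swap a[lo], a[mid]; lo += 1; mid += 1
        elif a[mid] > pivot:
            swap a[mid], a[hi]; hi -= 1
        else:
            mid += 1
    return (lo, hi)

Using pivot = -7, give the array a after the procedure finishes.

[-8, -7, 1, -2, -5, -1, -6]

pivot = -7; lo=0, mid=0, hi=6
a[mid]=-7=-7: mid=1
a[mid]=-8<-7: swap a[0],a[1]; lo=1,mid=2 → [-8, -7, -6, 1, -2, -5, -1]
a[mid]=-6>-7: swap a[2],a[6]; hi=5 → [-8, -7, -1, 1, -2, -5, -6]
a[mid]=-1>-7: swap a[2],a[5]; hi=4 → [-8, -7, -5, 1, -2, -1, -6]
a[mid]=-5>-7: swap a[2],a[4]; hi=3 → [-8, -7, -2, 1, -5, -1, -6]
a[mid]=-2>-7: swap a[2],a[3]; hi=2 → [-8, -7, 1, -2, -5, -1, -6]
a[mid]=1>-7: swap a[2],a[2]; hi=1 → [-8, -7, 1, -2, -5, -1, -6]
end: lo=1, hi=1; a = [-8, -7, 1, -2, -5, -1, -6]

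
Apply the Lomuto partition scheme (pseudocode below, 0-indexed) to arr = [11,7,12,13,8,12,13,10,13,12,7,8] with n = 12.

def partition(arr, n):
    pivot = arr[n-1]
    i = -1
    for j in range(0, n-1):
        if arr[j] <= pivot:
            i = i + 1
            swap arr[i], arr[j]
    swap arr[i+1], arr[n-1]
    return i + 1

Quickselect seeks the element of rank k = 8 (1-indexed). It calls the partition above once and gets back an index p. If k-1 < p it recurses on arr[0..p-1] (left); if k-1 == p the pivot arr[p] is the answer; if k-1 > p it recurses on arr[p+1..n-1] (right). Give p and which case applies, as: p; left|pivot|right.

pivot = arr[11] = 8; i = -1
j=0: arr[0]=11 > 8 → no swap
j=1: arr[1]=7 ≤ 8 → i=0, swap arr[0],arr[1] → [7,11,12,13,8,12,13,10,13,12,7,8]
j=2: arr[2]=12 > 8 → no swap
j=3: arr[3]=13 > 8 → no swap
j=4: arr[4]=8 ≤ 8 → i=1, swap arr[1],arr[4] → [7,8,12,13,11,12,13,10,13,12,7,8]
j=5: arr[5]=12 > 8 → no swap
j=6: arr[6]=13 > 8 → no swap
j=7: arr[7]=10 > 8 → no swap
j=8: arr[8]=13 > 8 → no swap
j=9: arr[9]=12 > 8 → no swap
j=10: arr[10]=7 ≤ 8 → i=2, swap arr[2],arr[10] → [7,8,7,13,11,12,13,10,13,12,12,8]
final swap arr[3],arr[11] → [7,8,7,8,11,12,13,10,13,12,12,13]; return 3
p = 3; k-1 = 7 > 3 ⇒ right

3; right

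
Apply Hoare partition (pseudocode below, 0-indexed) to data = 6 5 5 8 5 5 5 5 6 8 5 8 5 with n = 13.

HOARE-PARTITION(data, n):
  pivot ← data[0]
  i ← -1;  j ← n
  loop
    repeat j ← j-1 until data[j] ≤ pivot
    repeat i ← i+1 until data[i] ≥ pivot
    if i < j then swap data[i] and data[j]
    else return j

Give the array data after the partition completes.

5 5 5 5 5 5 5 5 6 8 8 8 6

pivot = data[0] = 6; i = -1, j = 13
j→12 (data[12]=5≤6), i→0 (data[0]=6≥6); i<j, swap → 5 5 5 8 5 5 5 5 6 8 5 8 6
j→10 (data[10]=5≤6), i→3 (data[3]=8≥6); i<j, swap → 5 5 5 5 5 5 5 5 6 8 8 8 6
j→8, i→8; i≥j, return j=8. data = 5 5 5 5 5 5 5 5 6 8 8 8 6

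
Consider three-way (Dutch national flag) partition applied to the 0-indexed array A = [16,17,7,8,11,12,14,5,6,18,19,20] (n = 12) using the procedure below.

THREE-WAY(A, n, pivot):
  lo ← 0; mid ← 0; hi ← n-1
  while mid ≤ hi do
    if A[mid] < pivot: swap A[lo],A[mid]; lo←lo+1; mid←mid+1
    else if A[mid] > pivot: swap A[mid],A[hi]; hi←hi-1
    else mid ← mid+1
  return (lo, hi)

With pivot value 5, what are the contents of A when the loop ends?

lo=0 mid=0 hi=11
16>5: swap(0,11), hi=10 ⇒ [20,17,7,8,11,12,14,5,6,18,19,16]
20>5: swap(0,10), hi=9 ⇒ [19,17,7,8,11,12,14,5,6,18,20,16]
19>5: swap(0,9), hi=8 ⇒ [18,17,7,8,11,12,14,5,6,19,20,16]
18>5: swap(0,8), hi=7 ⇒ [6,17,7,8,11,12,14,5,18,19,20,16]
6>5: swap(0,7), hi=6 ⇒ [5,17,7,8,11,12,14,6,18,19,20,16]
5=5: mid=1
17>5: swap(1,6), hi=5 ⇒ [5,14,7,8,11,12,17,6,18,19,20,16]
14>5: swap(1,5), hi=4 ⇒ [5,12,7,8,11,14,17,6,18,19,20,16]
12>5: swap(1,4), hi=3 ⇒ [5,11,7,8,12,14,17,6,18,19,20,16]
11>5: swap(1,3), hi=2 ⇒ [5,8,7,11,12,14,17,6,18,19,20,16]
8>5: swap(1,2), hi=1 ⇒ [5,7,8,11,12,14,17,6,18,19,20,16]
7>5: swap(1,1), hi=0 ⇒ [5,7,8,11,12,14,17,6,18,19,20,16]
done. lo=0 hi=0; A=[5,7,8,11,12,14,17,6,18,19,20,16]

[5,7,8,11,12,14,17,6,18,19,20,16]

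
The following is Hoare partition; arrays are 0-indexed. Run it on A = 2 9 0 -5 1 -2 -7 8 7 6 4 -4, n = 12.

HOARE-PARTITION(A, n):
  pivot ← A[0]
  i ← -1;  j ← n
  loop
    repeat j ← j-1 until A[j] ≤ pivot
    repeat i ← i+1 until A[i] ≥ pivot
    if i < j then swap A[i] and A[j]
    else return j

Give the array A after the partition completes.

pivot = A[0] = 2; i = -1, j = 12
j→11 (A[11]=-4≤2), i→0 (A[0]=2≥2); i<j, swap → -4 9 0 -5 1 -2 -7 8 7 6 4 2
j→6 (A[6]=-7≤2), i→1 (A[1]=9≥2); i<j, swap → -4 -7 0 -5 1 -2 9 8 7 6 4 2
j→5, i→6; i≥j, return j=5. A = -4 -7 0 -5 1 -2 9 8 7 6 4 2

-4 -7 0 -5 1 -2 9 8 7 6 4 2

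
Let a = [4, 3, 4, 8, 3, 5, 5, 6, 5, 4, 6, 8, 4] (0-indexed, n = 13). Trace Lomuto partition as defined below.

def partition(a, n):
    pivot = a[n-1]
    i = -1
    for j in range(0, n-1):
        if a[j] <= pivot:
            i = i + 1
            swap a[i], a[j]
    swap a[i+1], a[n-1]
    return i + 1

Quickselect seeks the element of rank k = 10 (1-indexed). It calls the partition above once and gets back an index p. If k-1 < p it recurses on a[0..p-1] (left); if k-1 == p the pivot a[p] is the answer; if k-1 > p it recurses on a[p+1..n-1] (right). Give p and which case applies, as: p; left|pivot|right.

5; right

pivot=4, i=-1
j=0: 4≤4, i=0, swap(0,0) ⇒ [4, 3, 4, 8, 3, 5, 5, 6, 5, 4, 6, 8, 4]
j=1: 3≤4, i=1, swap(1,1) ⇒ [4, 3, 4, 8, 3, 5, 5, 6, 5, 4, 6, 8, 4]
j=2: 4≤4, i=2, swap(2,2) ⇒ [4, 3, 4, 8, 3, 5, 5, 6, 5, 4, 6, 8, 4]
j=3: 8>4, skip
j=4: 3≤4, i=3, swap(3,4) ⇒ [4, 3, 4, 3, 8, 5, 5, 6, 5, 4, 6, 8, 4]
j=5: 5>4, skip
j=6: 5>4, skip
j=7: 6>4, skip
j=8: 5>4, skip
j=9: 4≤4, i=4, swap(4,9) ⇒ [4, 3, 4, 3, 4, 5, 5, 6, 5, 8, 6, 8, 4]
j=10: 6>4, skip
j=11: 8>4, skip
swap(5,12) ⇒ [4, 3, 4, 3, 4, 4, 5, 6, 5, 8, 6, 8, 5]; return 5
p = 5; k-1 = 9 > 5 ⇒ right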